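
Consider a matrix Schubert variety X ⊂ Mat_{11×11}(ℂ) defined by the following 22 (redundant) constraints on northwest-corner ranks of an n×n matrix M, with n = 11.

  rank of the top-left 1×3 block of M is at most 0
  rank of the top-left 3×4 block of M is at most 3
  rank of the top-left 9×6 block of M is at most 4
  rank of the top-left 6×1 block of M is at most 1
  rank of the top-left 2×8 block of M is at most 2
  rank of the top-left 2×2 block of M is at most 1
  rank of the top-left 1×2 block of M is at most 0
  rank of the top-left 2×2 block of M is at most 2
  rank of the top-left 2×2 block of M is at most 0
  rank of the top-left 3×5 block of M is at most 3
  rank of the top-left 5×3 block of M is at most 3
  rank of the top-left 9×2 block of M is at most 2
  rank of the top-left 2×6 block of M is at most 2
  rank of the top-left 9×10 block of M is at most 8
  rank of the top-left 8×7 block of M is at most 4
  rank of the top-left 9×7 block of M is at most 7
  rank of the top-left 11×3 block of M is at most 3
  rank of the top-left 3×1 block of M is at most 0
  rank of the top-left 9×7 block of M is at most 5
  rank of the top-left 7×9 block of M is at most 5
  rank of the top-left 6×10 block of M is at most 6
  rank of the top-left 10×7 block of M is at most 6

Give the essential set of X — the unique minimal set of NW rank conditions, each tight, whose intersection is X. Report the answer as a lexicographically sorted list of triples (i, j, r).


Computing R[i][j] = min implied NW-rank bound (n=11, 22 conditions):

  R[1]: 0  0  0  1  1  1  1  1  1  1  1
  R[2]: 0  0  1  2  2  2  2  2  2  2  2
  R[3]: 0  1  2  3  3  3  3  3  3  3  3
  R[4]: 1  2  3  4  4  4  4  4  4  4  4
  R[5]: 1  2  3  4  4  4  4  5  5  5  5
  R[6]: 1  2  3  4  4  4  4  5  5  6  6
  R[7]: 1  2  3  4  4  4  4  5  5  6  7
  R[8]: 1  2  3  4  4  4  4  5  6  7  8
  R[9]: 1  2  3  4  4  4  5  6  7  8  9
  R[10]: 1  2  3  4  5  5  6  7  8  9  10
  R[11]: 1  2  3  4  5  6  7  8  9  10  11

reading off 1-entries of Δ²R: w = (4, 3, 2, 1, 8, 10, 11, 9, 7, 5, 6).

|D(w)|=22, |Ess(w)|=6:

[(1, 3, 0), (2, 2, 0), (3, 1, 0), (7, 9, 5), (8, 7, 4), (9, 6, 4)]


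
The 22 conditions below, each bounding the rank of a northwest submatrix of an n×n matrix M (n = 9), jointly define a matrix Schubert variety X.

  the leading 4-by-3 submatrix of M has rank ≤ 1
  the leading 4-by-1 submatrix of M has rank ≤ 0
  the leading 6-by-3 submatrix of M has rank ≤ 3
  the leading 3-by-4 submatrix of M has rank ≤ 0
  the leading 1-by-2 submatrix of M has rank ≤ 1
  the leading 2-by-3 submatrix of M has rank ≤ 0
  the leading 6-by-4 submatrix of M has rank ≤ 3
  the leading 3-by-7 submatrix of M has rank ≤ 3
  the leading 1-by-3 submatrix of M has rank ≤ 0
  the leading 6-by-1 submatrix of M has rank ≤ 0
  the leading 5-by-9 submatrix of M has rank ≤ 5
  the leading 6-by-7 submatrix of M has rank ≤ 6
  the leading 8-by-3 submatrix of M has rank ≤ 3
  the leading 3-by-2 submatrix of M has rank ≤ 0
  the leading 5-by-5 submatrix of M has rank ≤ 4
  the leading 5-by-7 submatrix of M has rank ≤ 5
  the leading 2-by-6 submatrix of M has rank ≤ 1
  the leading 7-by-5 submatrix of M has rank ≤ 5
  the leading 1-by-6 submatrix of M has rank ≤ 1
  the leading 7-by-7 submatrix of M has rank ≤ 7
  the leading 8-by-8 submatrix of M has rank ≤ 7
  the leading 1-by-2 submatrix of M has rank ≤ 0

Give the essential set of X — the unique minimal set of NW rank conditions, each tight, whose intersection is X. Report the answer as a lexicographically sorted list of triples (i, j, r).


Reconstructing r_w from the 22 given conditions:

  row 1: 0  0  0  0  1  1  1  1  1
  row 2: 0  0  0  0  1  1  2  2  2
  row 3: 0  0  0  0  1  2  3  3  3
  row 4: 0  1  1  1  2  3  4  4  4
  row 5: 0  1  2  2  3  4  5  5  5
  row 6: 0  1  2  3  4  5  6  6  6
  row 7: 1  2  3  4  5  6  7  7  7
  row 8: 1  2  3  4  5  6  7  7  8
  row 9: 1  2  3  4  5  6  7  8  9

reading off 1-entries of Δ²R: w = (5, 7, 6, 2, 3, 4, 1, 9, 8).

4 SE-corners of the 17-cell Rothe diagram give Ess(w):

[(2, 6, 1), (3, 4, 0), (6, 1, 0), (8, 8, 7)]


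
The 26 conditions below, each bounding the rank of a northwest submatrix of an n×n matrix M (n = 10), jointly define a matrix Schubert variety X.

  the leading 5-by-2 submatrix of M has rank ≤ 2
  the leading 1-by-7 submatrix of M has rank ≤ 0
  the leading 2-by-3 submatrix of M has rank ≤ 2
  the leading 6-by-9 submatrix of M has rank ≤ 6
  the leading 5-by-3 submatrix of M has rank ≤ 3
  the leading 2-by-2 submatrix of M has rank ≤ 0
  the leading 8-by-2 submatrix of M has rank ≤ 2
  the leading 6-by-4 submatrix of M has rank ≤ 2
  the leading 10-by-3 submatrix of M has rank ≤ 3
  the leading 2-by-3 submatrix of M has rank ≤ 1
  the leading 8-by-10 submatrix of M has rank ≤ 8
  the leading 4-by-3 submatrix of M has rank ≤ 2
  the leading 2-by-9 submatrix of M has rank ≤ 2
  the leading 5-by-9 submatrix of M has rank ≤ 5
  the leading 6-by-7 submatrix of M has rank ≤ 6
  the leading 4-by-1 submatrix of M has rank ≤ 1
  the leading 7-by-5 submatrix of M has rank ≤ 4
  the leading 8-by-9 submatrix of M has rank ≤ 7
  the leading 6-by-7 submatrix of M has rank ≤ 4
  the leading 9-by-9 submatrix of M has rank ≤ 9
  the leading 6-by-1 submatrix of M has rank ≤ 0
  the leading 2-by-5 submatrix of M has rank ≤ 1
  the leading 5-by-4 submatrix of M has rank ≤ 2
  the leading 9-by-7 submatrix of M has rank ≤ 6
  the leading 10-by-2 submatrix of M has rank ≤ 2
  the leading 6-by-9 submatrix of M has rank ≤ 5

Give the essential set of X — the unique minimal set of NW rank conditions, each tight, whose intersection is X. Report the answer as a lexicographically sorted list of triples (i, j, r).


Recovering R(i,j) via the rank-extension bound from the 26 conditions:

  row 1: 0 0 0 0 0 0 0 1 1 1
  row 2: 0 0 1 1 1 1 1 2 2 2
  row 3: 0 1 2 2 2 2 2 3 3 3
  row 4: 0 1 2 2 3 3 3 4 4 4
  row 5: 0 1 2 2 3 4 4 5 5 5
  row 6: 0 1 2 2 3 4 4 5 5 6
  row 7: 1 2 3 3 4 5 5 6 6 7
  row 8: 1 2 3 4 5 6 6 7 7 8
  row 9: 1 2 3 4 5 6 6 7 8 9
  row 10: 1 2 3 4 5 6 7 8 9 10

reading off 1-entries of Δ²R: w = (8, 3, 2, 5, 6, 10, 1, 4, 9, 7).

Rothe diagram D(w) (19 cells), 7 SE-corners (essential conditions):

[(1, 7, 0), (2, 2, 0), (6, 1, 0), (6, 4, 2), (6, 7, 4), (6, 9, 5), (9, 7, 6)]


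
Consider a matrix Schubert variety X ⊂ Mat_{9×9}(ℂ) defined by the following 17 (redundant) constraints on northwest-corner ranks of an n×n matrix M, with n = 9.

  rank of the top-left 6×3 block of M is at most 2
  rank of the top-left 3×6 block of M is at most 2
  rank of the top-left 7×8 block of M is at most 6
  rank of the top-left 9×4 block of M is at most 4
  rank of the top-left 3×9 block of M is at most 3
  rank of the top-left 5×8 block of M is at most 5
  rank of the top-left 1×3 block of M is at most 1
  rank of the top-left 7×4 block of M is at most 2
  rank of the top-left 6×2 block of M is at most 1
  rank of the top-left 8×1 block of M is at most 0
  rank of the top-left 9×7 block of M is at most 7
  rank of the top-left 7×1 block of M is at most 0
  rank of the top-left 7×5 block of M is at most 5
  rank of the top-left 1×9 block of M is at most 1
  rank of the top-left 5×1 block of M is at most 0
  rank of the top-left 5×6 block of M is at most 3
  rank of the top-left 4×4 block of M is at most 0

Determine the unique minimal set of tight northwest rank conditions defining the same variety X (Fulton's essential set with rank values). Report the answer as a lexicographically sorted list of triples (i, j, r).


Recovering R(i,j) via the rank-extension bound from the 17 conditions:

  i=1: 0, 0, 0, 0, 1, 1, 1, 1, 1
  i=2: 0, 0, 0, 0, 1, 2, 2, 2, 2
  i=3: 0, 0, 0, 0, 1, 2, 3, 3, 3
  i=4: 0, 0, 0, 0, 1, 2, 3, 4, 4
  i=5: 0, 1, 1, 1, 2, 3, 4, 5, 5
  i=6: 0, 1, 2, 2, 3, 4, 5, 6, 6
  i=7: 0, 1, 2, 2, 3, 4, 5, 6, 7
  i=8: 0, 1, 2, 3, 4, 5, 6, 7, 8
  i=9: 1, 2, 3, 4, 5, 6, 7, 8, 9

hence w(1..9) = (5, 6, 7, 8, 2, 3, 9, 4, 1).

Rothe diagram D(w) (21 cells), 3 SE-corners (essential conditions):

[(4, 4, 0), (7, 4, 2), (8, 1, 0)]


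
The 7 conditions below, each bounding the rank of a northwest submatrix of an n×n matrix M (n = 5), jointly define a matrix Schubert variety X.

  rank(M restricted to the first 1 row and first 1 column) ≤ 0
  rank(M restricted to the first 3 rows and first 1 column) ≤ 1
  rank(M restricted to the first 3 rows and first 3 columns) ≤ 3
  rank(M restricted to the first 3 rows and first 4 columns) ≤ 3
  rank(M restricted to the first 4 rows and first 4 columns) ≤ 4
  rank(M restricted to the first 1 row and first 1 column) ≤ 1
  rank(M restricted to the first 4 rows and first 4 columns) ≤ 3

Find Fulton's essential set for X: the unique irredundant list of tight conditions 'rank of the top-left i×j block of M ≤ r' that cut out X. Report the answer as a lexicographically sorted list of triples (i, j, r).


Propagating the 7 rank bounds to every northwest block:

  row 1: 0 | 1 | 1 | 1 | 1
  row 2: 1 | 2 | 2 | 2 | 2
  row 3: 1 | 2 | 3 | 3 | 3
  row 4: 1 | 2 | 3 | 3 | 4
  row 5: 1 | 2 | 3 | 4 | 5

second differences of R give the permutation w = (2, 1, 3, 5, 4).

|D(w)|=2, |Ess(w)|=2:

[(1, 1, 0), (4, 4, 3)]


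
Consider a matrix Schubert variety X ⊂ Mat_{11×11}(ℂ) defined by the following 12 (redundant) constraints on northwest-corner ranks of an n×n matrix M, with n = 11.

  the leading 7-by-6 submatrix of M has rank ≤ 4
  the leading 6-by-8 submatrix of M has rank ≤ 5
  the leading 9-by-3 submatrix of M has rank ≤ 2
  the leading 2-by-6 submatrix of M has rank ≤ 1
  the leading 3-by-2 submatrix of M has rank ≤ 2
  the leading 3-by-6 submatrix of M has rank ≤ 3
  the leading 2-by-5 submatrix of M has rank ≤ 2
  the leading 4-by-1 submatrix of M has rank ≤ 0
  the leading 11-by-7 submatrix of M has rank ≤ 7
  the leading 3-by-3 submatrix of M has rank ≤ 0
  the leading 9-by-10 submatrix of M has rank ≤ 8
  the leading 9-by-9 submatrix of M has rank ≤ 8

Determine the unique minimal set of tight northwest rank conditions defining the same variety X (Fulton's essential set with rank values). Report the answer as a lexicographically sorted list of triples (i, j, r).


Reconstructing r_w from the 12 given conditions:

  row 1: 0  0  0  1  1  1  1  1  1  1  1
  row 2: 0  0  0  1  1  1  2  2  2  2  2
  row 3: 0  0  0  1  2  2  3  3  3  3  3
  row 4: 0  1  1  2  3  3  4  4  4  4  4
  row 5: 1  2  2  3  4  4  5  5  5  5  5
  row 6: 1  2  2  3  4  4  5  5  6  6  6
  row 7: 1  2  2  3  4  4  5  6  7  7  7
  row 8: 1  2  2  3  4  5  6  7  8  8  8
  row 9: 1  2  2  3  4  5  6  7  8  8  9
  row 10: 1  2  3  4  5  6  7  8  9  9  10
  row 11: 1  2  3  4  5  6  7  8  9  10  11

giving w = (4, 7, 5, 2, 1, 9, 8, 6, 11, 3, 10) via Δ²R.

D(w) has 20 cells with 7 SE-corners; essential set:

[(2, 6, 1), (3, 3, 0), (4, 1, 0), (6, 8, 5), (7, 6, 4), (9, 3, 2), (9, 10, 8)]


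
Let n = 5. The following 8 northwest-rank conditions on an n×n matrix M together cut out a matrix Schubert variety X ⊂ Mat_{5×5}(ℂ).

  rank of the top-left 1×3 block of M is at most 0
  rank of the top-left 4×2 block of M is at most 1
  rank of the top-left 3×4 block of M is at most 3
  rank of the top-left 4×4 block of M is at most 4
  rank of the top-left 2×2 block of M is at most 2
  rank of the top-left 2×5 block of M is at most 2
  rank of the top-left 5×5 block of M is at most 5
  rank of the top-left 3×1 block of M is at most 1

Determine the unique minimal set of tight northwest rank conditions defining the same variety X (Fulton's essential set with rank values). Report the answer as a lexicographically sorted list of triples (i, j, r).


The tightest implied rank at each (i,j), from the 8 conditions:

  0 0 0 1 1
  1 1 1 2 2
  1 1 2 3 3
  1 1 2 3 4
  1 2 3 4 5

hence w(1..5) = (4, 1, 3, 5, 2).

Fulton essential set (2 of the 5 Rothe cells):

[(1, 3, 0), (4, 2, 1)]


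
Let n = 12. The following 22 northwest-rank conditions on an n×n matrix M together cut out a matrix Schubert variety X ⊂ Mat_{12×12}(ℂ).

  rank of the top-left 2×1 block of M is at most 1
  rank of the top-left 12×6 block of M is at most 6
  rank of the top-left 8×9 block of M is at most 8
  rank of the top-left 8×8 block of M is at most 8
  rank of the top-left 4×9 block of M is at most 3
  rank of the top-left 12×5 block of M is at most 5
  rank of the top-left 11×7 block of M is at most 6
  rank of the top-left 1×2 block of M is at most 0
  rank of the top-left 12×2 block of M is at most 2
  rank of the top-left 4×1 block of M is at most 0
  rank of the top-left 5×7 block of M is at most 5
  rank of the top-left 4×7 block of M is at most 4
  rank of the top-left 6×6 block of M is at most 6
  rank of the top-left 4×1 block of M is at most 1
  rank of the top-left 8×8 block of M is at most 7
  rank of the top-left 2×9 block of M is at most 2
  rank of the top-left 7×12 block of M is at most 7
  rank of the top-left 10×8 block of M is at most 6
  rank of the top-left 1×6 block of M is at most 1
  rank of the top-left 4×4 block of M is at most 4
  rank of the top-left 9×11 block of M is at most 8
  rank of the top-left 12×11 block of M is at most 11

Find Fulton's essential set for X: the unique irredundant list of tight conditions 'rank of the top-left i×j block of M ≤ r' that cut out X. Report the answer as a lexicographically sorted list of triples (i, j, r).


Reconstructing r_w from the 22 given conditions:

  i=1: 0  0  1  1  1  1  1  1  1  1  1  1
  i=2: 0  1  2  2  2  2  2  2  2  2  2  2
  i=3: 0  1  2  3  3  3  3  3  3  3  3  3
  i=4: 0  1  2  3  3  3  3  3  3  4  4  4
  i=5: 1  2  3  4  4  4  4  4  4  5  5  5
  i=6: 1  2  3  4  5  5  5  5  5  6  6  6
  i=7: 1  2  3  4  5  6  6  6  6  7  7  7
  i=8: 1  2  3  4  5  6  6  6  7  8  8  8
  i=9: 1  2  3  4  5  6  6  6  7  8  8  9
  i=10: 1  2  3  4  5  6  6  6  7  8  9  10
  i=11: 1  2  3  4  5  6  6  7  8  9  10  11
  i=12: 1  2  3  4  5  6  7  8  9  10  11  12

second differences of R give the permutation w = (3, 2, 4, 10, 1, 5, 6, 9, 12, 11, 8, 7).

ℓ(w)=18; the 6 essential cells (i,j,r):

[(1, 2, 0), (4, 1, 0), (4, 9, 3), (9, 11, 8), (10, 8, 6), (11, 7, 6)]


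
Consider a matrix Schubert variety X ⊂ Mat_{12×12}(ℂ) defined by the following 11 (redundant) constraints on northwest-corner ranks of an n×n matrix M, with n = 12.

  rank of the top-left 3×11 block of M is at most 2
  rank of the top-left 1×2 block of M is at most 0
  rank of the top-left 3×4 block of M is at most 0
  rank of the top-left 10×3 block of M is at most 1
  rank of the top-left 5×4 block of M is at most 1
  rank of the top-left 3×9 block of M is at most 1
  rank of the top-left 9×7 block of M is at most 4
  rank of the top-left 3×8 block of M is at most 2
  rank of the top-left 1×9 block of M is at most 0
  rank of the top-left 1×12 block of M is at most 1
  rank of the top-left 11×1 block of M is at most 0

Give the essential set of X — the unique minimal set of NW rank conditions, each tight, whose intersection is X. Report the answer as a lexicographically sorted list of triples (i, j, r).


Recovering R(i,j) via the rank-extension bound from the 11 conditions:

  row 1: 0, 0, 0, 0, 0, 0, 0, 0, 0, 1, 1, 1
  row 2: 0, 0, 0, 0, 1, 1, 1, 1, 1, 2, 2, 2
  row 3: 0, 0, 0, 0, 1, 1, 1, 1, 1, 2, 2, 3
  row 4: 0, 1, 1, 1, 2, 2, 2, 2, 2, 3, 3, 4
  row 5: 0, 1, 1, 1, 2, 3, 3, 3, 3, 4, 4, 5
  row 6: 0, 1, 1, 2, 3, 4, 4, 4, 4, 5, 5, 6
  row 7: 0, 1, 1, 2, 3, 4, 4, 5, 5, 6, 6, 7
  row 8: 0, 1, 1, 2, 3, 4, 4, 5, 6, 7, 7, 8
  row 9: 0, 1, 1, 2, 3, 4, 4, 5, 6, 7, 8, 9
  row 10: 0, 1, 1, 2, 3, 4, 5, 6, 7, 8, 9, 10
  row 11: 0, 1, 2, 3, 4, 5, 6, 7, 8, 9, 10, 11
  row 12: 1, 2, 3, 4, 5, 6, 7, 8, 9, 10, 11, 12

hence w(1..12) = (10, 5, 12, 2, 6, 4, 8, 9, 11, 7, 3, 1).

D(w) has 40 cells with 8 SE-corners; essential set:

[(1, 9, 0), (3, 4, 0), (3, 9, 1), (3, 11, 2), (5, 4, 1), (9, 7, 4), (10, 3, 1), (11, 1, 0)]


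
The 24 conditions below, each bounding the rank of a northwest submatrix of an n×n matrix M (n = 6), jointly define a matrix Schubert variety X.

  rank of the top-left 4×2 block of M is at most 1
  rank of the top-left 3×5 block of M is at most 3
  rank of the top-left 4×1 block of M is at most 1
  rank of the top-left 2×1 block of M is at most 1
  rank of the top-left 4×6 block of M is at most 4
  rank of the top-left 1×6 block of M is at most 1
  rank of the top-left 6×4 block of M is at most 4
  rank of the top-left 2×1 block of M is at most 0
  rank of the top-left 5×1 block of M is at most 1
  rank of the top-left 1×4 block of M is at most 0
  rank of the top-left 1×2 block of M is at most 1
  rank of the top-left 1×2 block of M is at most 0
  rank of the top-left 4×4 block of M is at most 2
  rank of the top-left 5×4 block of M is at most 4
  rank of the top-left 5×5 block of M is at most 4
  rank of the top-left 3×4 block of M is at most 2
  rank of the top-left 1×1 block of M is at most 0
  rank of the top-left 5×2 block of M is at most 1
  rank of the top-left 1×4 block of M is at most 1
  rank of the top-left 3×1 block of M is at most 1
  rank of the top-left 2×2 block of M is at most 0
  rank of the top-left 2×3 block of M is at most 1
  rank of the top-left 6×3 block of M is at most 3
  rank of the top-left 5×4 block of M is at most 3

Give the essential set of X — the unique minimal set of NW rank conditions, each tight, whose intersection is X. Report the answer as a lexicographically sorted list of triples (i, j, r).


The tightest implied rank at each (i,j), from the 24 conditions:

  0 0 0 0 1 1
  0 0 1 1 2 2
  1 1 2 2 3 3
  1 1 2 2 3 4
  1 1 2 3 4 5
  1 2 3 4 5 6

second differences of R give the permutation w = (5, 3, 1, 6, 4, 2).

Rothe diagram D(w) (9 cells), 4 SE-corners (essential conditions):

[(1, 4, 0), (2, 2, 0), (4, 4, 2), (5, 2, 1)]


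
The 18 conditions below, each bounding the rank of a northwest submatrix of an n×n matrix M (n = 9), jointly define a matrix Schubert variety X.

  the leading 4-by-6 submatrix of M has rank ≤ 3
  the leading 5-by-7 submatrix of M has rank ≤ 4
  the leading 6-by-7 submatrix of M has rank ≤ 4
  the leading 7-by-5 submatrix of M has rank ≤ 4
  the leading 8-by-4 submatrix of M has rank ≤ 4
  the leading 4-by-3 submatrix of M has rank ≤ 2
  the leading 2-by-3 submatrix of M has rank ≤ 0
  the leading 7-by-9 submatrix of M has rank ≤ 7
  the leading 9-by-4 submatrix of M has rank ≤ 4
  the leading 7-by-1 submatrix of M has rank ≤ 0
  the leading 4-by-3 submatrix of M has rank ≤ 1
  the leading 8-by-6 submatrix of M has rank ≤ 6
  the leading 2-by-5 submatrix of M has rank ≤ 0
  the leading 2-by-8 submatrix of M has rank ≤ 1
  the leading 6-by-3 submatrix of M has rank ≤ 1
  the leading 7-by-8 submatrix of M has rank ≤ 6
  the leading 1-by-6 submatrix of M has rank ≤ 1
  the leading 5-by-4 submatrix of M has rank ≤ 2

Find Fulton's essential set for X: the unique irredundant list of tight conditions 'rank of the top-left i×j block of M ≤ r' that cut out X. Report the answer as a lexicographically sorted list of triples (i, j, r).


Recovering R(i,j) via the rank-extension bound from the 18 conditions:

  0 | 0 | 0 | 0 | 0 | 1 | 1 | 1 | 1
  0 | 0 | 0 | 0 | 0 | 1 | 1 | 1 | 2
  0 | 1 | 1 | 1 | 1 | 2 | 2 | 2 | 3
  0 | 1 | 1 | 2 | 2 | 3 | 3 | 3 | 4
  0 | 1 | 1 | 2 | 3 | 4 | 4 | 4 | 5
  0 | 1 | 1 | 2 | 3 | 4 | 4 | 5 | 6
  0 | 1 | 2 | 3 | 4 | 5 | 5 | 6 | 7
  1 | 2 | 3 | 4 | 5 | 6 | 6 | 7 | 8
  1 | 2 | 3 | 4 | 5 | 6 | 7 | 8 | 9

so w = (6, 9, 2, 4, 5, 8, 3, 1, 7).

ℓ(w)=21; the 5 essential cells (i,j,r):

[(2, 5, 0), (2, 8, 1), (6, 3, 1), (6, 7, 4), (7, 1, 0)]


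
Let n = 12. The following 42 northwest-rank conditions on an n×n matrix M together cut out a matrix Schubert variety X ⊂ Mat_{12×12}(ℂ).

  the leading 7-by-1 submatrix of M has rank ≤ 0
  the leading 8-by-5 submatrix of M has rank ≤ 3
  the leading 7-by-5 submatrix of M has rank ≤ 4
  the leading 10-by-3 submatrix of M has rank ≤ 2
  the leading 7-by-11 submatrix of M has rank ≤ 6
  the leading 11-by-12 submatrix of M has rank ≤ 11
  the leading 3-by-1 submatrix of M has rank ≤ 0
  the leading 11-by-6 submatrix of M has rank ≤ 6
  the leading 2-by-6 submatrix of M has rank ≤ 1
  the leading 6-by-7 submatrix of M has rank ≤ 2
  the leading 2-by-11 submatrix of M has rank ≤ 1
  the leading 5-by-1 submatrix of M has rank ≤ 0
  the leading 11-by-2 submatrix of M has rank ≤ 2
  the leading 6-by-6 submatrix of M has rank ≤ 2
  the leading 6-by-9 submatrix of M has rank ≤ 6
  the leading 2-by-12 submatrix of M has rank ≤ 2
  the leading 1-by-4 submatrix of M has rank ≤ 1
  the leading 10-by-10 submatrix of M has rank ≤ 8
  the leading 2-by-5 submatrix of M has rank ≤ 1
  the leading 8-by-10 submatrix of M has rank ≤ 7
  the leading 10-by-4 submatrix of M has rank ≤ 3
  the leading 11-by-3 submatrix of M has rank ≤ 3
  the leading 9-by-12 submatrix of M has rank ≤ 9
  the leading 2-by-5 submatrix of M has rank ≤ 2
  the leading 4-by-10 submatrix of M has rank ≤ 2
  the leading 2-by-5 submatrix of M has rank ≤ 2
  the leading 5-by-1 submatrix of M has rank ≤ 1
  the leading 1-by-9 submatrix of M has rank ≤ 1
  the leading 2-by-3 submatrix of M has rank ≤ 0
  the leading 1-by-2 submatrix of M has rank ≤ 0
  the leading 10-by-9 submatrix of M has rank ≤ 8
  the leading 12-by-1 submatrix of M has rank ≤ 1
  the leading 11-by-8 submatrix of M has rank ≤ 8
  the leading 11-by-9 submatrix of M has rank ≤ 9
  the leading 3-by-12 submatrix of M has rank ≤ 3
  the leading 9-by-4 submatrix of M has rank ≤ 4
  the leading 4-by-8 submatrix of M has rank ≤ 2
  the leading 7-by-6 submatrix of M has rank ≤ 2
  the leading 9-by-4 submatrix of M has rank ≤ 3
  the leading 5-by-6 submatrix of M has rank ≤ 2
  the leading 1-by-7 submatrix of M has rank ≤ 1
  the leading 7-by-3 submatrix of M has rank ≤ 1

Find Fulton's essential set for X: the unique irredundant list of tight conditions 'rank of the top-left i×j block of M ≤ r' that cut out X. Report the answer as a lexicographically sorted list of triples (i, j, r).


Computing R[i][j] = min implied NW-rank bound (n=12, 42 conditions):

  R[1]: 0 | 0 | 0 | 1 | 1 | 1 | 1 | 1 | 1 | 1 | 1 | 1
  R[2]: 0 | 0 | 0 | 1 | 1 | 1 | 1 | 1 | 1 | 1 | 1 | 2
  R[3]: 0 | 1 | 1 | 2 | 2 | 2 | 2 | 2 | 2 | 2 | 2 | 3
  R[4]: 0 | 1 | 1 | 2 | 2 | 2 | 2 | 2 | 2 | 2 | 3 | 4
  R[5]: 0 | 1 | 1 | 2 | 2 | 2 | 2 | 3 | 3 | 3 | 4 | 5
  R[6]: 0 | 1 | 1 | 2 | 2 | 2 | 2 | 3 | 4 | 4 | 5 | 6
  R[7]: 0 | 1 | 1 | 2 | 2 | 2 | 3 | 4 | 5 | 5 | 6 | 7
  R[8]: 1 | 2 | 2 | 3 | 3 | 3 | 4 | 5 | 6 | 6 | 7 | 8
  R[9]: 1 | 2 | 2 | 3 | 4 | 4 | 5 | 6 | 7 | 7 | 8 | 9
  R[10]: 1 | 2 | 2 | 3 | 4 | 5 | 6 | 7 | 8 | 8 | 9 | 10
  R[11]: 1 | 2 | 3 | 4 | 5 | 6 | 7 | 8 | 9 | 9 | 10 | 11
  R[12]: 1 | 2 | 3 | 4 | 5 | 6 | 7 | 8 | 9 | 10 | 11 | 12

second differences of R give the permutation w = (4, 12, 2, 11, 8, 9, 7, 1, 5, 6, 3, 10).

D(w) has 38 cells with 8 SE-corners; essential set:

[(2, 3, 0), (2, 11, 1), (4, 10, 2), (6, 7, 2), (7, 1, 0), (7, 3, 1), (7, 6, 2), (10, 3, 2)]


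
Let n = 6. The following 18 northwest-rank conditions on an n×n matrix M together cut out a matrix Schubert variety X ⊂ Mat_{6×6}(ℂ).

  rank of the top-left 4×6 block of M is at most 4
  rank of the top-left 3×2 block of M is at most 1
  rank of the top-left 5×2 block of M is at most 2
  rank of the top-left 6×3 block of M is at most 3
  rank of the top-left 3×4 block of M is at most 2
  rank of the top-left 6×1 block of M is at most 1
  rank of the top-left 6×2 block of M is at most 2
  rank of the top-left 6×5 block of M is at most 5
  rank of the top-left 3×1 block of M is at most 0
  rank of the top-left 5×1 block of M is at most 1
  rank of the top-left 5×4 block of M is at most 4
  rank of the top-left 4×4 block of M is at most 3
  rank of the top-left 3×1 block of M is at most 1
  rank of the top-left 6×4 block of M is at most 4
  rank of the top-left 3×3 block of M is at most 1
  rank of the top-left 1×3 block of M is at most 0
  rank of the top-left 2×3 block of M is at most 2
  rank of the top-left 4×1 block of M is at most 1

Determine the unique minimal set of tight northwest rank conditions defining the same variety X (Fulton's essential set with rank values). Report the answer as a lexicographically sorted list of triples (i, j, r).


Computing R[i][j] = min implied NW-rank bound (n=6, 18 conditions):

  0 0 0 1 1 1
  0 1 1 2 2 2
  0 1 1 2 3 3
  1 2 2 3 4 4
  1 2 3 4 5 5
  1 2 3 4 5 6

second differences of R give the permutation w = (4, 2, 5, 1, 3, 6).

ℓ(w)=6; the 3 essential cells (i,j,r):

[(1, 3, 0), (3, 1, 0), (3, 3, 1)]


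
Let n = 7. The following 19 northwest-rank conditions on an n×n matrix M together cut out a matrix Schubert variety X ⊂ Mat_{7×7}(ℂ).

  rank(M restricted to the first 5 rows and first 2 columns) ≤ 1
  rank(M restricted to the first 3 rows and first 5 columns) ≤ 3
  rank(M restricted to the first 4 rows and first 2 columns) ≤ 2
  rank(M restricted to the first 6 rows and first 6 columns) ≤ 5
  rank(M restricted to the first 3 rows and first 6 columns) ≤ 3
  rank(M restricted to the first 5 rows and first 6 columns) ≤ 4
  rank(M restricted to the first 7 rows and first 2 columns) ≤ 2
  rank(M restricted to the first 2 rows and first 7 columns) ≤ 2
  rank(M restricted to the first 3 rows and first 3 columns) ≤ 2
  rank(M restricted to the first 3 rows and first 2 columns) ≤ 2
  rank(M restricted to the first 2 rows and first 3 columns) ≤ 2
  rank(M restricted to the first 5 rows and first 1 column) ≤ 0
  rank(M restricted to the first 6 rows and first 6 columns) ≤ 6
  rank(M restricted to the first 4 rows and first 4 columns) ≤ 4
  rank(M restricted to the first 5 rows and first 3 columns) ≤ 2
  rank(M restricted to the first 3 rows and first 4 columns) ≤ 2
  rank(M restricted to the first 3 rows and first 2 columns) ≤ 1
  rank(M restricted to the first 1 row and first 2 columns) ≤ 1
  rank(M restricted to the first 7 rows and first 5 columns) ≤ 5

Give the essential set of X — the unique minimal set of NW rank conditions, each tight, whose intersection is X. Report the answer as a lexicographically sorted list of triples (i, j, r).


Rank table r_w(7×7) implied by the 19 constraints:

  i=1: 0, 1, 1, 1, 1, 1, 1
  i=2: 0, 1, 2, 2, 2, 2, 2
  i=3: 0, 1, 2, 2, 3, 3, 3
  i=4: 0, 1, 2, 3, 4, 4, 4
  i=5: 0, 1, 2, 3, 4, 4, 5
  i=6: 1, 2, 3, 4, 5, 5, 6
  i=7: 1, 2, 3, 4, 5, 6, 7

hence w(1..7) = (2, 3, 5, 4, 7, 1, 6).

Rothe diagram D(w) (7 cells), 3 SE-corners (essential conditions):

[(3, 4, 2), (5, 1, 0), (5, 6, 4)]


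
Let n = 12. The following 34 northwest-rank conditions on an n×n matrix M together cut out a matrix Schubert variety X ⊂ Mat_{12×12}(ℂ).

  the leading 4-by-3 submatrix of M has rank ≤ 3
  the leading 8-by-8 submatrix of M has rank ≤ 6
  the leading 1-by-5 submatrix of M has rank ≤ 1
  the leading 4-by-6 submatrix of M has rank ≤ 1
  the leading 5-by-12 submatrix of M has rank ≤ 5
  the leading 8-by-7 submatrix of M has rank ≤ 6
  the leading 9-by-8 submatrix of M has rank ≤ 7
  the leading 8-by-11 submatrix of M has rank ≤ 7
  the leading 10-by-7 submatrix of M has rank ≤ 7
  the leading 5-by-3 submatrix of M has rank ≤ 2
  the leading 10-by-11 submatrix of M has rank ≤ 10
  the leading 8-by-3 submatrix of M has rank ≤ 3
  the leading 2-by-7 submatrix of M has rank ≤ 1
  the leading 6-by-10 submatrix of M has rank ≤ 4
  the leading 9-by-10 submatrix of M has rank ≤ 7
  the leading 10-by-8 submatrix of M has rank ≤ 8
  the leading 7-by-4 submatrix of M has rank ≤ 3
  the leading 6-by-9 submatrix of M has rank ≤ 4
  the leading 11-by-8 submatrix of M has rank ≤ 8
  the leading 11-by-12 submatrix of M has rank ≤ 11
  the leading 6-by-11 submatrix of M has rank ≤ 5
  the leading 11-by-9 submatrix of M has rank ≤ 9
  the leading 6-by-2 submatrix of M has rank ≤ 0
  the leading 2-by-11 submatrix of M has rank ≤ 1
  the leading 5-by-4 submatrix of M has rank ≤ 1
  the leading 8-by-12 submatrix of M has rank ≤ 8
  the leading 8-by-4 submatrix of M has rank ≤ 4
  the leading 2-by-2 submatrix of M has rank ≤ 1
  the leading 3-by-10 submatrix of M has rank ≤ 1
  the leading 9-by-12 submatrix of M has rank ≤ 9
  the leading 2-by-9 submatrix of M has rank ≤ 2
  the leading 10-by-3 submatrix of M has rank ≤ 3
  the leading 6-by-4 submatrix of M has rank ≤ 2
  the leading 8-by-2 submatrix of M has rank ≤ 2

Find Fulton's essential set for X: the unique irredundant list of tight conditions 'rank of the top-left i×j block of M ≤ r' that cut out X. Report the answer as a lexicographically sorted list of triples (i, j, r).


Computing R[i][j] = min implied NW-rank bound (n=12, 34 conditions):

  row 1: 0 0 1 1 1 1 1 1 1 1 1 1
  row 2: 0 0 1 1 1 1 1 1 1 1 1 2
  row 3: 0 0 1 1 1 1 1 1 1 1 2 3
  row 4: 0 0 1 1 1 1 2 2 2 2 3 4
  row 5: 0 0 1 1 2 2 3 3 3 3 4 5
  row 6: 0 0 1 2 3 3 4 4 4 4 5 6
  row 7: 1 1 2 3 4 4 5 5 5 5 6 7
  row 8: 1 2 3 4 5 5 6 6 6 6 7 8
  row 9: 1 2 3 4 5 6 7 7 7 7 8 9
  row 10: 1 2 3 4 5 6 7 8 8 8 9 10
  row 11: 1 2 3 4 5 6 7 8 9 9 10 11
  row 12: 1 2 3 4 5 6 7 8 9 10 11 12

so w = (3, 12, 11, 7, 5, 4, 1, 2, 6, 8, 9, 10).

Rothe diagram D(w) (31 cells), 5 SE-corners (essential conditions):

[(2, 11, 1), (3, 10, 1), (4, 6, 1), (5, 4, 1), (6, 2, 0)]


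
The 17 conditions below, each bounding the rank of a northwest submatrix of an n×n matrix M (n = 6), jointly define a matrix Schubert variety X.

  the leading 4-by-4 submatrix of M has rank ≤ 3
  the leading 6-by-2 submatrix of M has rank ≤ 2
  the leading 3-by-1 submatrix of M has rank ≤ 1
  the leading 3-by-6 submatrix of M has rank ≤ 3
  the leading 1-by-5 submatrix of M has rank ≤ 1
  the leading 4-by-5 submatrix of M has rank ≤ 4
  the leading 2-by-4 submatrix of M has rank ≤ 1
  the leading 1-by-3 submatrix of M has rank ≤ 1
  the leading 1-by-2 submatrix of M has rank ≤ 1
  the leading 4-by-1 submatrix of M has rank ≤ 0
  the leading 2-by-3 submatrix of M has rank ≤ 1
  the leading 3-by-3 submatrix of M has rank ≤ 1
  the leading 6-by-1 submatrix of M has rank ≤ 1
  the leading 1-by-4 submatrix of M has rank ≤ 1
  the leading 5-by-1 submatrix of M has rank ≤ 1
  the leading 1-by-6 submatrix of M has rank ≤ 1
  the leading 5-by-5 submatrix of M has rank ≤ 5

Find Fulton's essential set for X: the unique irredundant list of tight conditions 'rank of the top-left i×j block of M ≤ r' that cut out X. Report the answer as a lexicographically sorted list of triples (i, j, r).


Rank table r_w(6×6) implied by the 17 constraints:

  R[1]: 0 1 1 1 1 1
  R[2]: 0 1 1 1 2 2
  R[3]: 0 1 1 2 3 3
  R[4]: 0 1 2 3 4 4
  R[5]: 1 2 3 4 5 5
  R[6]: 1 2 3 4 5 6

second differences of R give the permutation w = (2, 5, 4, 3, 1, 6).

|D(w)|=7, |Ess(w)|=3:

[(2, 4, 1), (3, 3, 1), (4, 1, 0)]


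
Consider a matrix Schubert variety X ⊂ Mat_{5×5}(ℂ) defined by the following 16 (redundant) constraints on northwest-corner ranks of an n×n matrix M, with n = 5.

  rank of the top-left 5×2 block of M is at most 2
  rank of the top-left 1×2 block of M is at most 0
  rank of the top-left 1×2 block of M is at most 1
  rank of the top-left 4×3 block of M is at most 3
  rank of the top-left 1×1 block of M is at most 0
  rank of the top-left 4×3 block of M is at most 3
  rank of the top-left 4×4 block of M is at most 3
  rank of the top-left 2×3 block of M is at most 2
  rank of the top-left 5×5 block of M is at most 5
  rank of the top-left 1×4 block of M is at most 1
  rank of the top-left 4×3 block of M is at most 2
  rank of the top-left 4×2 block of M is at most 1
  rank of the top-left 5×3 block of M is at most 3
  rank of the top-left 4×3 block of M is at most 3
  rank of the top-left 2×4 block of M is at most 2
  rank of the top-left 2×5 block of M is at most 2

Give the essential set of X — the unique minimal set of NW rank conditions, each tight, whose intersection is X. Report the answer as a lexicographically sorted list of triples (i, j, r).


Recovering R(i,j) via the rank-extension bound from the 16 conditions:

  R[1]: 0  0  1  1  1
  R[2]: 1  1  2  2  2
  R[3]: 1  1  2  3  3
  R[4]: 1  1  2  3  4
  R[5]: 1  2  3  4  5

reading off 1-entries of Δ²R: w = (3, 1, 4, 5, 2).

Fulton essential set (2 of the 4 Rothe cells):

[(1, 2, 0), (4, 2, 1)]


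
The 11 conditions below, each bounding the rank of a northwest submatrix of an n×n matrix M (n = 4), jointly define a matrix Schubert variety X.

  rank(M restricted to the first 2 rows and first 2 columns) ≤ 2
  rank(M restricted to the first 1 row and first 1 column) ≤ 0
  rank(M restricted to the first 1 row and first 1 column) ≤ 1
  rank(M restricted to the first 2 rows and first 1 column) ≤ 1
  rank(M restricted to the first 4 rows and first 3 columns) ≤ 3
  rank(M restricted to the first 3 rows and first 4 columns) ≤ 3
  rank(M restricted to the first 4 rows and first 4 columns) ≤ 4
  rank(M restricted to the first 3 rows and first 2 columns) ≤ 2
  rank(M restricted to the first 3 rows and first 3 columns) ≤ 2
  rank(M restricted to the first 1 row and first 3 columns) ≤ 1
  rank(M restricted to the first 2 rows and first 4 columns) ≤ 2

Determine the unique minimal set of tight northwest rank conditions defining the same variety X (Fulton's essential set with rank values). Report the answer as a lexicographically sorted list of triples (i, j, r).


Rank table r_w(4×4) implied by the 11 constraints:

  R[1]: 0, 1, 1, 1
  R[2]: 1, 2, 2, 2
  R[3]: 1, 2, 2, 3
  R[4]: 1, 2, 3, 4

hence w(1..4) = (2, 1, 4, 3).

Fulton essential set (2 of the 2 Rothe cells):

[(1, 1, 0), (3, 3, 2)]


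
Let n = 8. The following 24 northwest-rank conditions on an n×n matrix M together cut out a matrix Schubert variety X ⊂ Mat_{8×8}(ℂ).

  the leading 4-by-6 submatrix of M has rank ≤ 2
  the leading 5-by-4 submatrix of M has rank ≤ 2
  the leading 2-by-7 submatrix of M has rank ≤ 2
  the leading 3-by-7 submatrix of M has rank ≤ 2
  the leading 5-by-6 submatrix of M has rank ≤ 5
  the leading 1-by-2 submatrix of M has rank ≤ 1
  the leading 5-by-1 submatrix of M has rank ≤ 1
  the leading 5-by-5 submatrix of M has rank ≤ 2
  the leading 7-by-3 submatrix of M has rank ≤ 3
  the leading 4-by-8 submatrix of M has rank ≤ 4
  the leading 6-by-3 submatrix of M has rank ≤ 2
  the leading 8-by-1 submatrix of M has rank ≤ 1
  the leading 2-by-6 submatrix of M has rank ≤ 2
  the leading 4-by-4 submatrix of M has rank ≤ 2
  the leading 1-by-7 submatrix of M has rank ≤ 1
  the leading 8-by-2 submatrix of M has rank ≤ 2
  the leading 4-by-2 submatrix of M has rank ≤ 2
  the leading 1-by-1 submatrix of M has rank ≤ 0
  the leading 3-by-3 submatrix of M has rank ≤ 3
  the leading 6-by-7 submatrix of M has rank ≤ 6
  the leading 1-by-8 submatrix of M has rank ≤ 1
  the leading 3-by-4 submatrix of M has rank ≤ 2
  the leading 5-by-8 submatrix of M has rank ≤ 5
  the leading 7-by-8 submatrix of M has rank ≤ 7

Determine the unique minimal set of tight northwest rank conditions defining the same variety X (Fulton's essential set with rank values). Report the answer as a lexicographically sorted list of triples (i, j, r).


Reconstructing r_w from the 24 given conditions:

  R[1]: 0  1  1  1  1  1  1  1
  R[2]: 1  2  2  2  2  2  2  2
  R[3]: 1  2  2  2  2  2  2  3
  R[4]: 1  2  2  2  2  2  3  4
  R[5]: 1  2  2  2  2  3  4  5
  R[6]: 1  2  2  3  3  4  5  6
  R[7]: 1  2  3  4  4  5  6  7
  R[8]: 1  2  3  4  5  6  7  8

so w = (2, 1, 8, 7, 6, 4, 3, 5).

Fulton essential set (5 of the 14 Rothe cells):

[(1, 1, 0), (3, 7, 2), (4, 6, 2), (5, 5, 2), (6, 3, 2)]


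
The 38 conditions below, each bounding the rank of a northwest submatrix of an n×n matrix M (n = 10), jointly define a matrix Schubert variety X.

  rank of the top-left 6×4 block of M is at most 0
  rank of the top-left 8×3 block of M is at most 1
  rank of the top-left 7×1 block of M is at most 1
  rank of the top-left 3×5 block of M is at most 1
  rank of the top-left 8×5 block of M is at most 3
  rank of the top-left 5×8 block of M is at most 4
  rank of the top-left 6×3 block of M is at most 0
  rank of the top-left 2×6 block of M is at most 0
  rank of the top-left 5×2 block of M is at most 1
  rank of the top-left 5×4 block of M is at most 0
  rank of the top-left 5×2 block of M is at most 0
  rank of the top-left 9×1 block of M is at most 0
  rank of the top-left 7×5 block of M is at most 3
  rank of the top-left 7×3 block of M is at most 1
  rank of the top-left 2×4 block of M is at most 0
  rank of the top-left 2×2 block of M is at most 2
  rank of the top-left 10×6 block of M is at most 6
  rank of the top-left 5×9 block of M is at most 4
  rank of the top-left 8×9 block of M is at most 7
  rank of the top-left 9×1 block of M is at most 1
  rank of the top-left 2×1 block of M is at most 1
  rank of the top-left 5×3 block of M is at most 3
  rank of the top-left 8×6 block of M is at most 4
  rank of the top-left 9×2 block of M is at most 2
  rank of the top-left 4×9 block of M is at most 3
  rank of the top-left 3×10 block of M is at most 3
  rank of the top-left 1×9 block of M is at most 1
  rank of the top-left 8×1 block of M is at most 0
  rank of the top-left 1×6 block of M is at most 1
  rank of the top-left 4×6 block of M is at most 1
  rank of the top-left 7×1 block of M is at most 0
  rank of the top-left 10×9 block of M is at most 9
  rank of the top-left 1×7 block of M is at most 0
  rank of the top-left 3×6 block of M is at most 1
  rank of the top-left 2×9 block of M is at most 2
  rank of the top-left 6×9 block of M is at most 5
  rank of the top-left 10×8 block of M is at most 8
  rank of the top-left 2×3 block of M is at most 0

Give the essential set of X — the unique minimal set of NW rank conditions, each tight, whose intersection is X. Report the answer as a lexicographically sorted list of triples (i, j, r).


The tightest implied rank at each (i,j), from the 38 conditions:

  R[1]: 0 0 0 0 0 0 0 1 1 1
  R[2]: 0 0 0 0 0 0 1 2 2 2
  R[3]: 0 0 0 0 1 1 2 3 3 3
  R[4]: 0 0 0 0 1 1 2 3 3 4
  R[5]: 0 0 0 0 1 2 3 4 4 5
  R[6]: 0 0 0 0 1 2 3 4 5 6
  R[7]: 0 1 1 1 2 3 4 5 6 7
  R[8]: 0 1 1 2 3 4 5 6 7 8
  R[9]: 0 1 2 3 4 5 6 7 8 9
  R[10]: 1 2 3 4 5 6 7 8 9 10

the unique w with this rank table is (8, 7, 5, 10, 6, 9, 2, 4, 3, 1).

Fulton essential set (7 of the 35 Rothe cells):

[(1, 7, 0), (2, 6, 0), (4, 6, 1), (4, 9, 3), (6, 4, 0), (8, 3, 1), (9, 1, 0)]


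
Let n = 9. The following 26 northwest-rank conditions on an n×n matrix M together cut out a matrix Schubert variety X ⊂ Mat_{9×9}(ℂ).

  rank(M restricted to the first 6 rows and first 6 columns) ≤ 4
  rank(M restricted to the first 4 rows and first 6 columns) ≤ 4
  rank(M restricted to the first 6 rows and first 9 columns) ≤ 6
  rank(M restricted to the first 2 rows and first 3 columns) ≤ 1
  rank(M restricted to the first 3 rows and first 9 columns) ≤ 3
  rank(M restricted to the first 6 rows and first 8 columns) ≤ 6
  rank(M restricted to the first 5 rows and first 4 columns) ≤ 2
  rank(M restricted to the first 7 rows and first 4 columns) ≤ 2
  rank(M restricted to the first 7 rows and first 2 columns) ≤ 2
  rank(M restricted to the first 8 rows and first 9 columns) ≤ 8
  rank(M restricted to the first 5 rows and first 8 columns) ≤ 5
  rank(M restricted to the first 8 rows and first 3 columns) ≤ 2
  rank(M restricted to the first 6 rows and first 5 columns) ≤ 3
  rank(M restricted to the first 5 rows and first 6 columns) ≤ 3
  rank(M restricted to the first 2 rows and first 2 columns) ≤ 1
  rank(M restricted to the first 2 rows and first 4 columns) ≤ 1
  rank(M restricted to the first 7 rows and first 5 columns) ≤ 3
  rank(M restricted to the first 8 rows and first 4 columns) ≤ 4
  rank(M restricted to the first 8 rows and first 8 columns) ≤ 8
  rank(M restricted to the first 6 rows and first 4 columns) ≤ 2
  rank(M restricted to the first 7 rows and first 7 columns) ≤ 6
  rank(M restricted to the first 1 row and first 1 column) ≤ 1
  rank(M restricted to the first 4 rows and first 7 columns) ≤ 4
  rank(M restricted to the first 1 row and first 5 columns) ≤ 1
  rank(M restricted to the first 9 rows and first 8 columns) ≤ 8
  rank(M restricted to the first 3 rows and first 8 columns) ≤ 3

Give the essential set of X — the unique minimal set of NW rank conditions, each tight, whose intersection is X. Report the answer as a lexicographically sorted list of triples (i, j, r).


The tightest implied rank at each (i,j), from the 26 conditions:

  1, 1, 1, 1, 1, 1, 1, 1, 1
  1, 1, 1, 1, 2, 2, 2, 2, 2
  1, 2, 2, 2, 3, 3, 3, 3, 3
  1, 2, 2, 2, 3, 3, 4, 4, 4
  1, 2, 2, 2, 3, 3, 4, 5, 5
  1, 2, 2, 2, 3, 4, 5, 6, 6
  1, 2, 2, 2, 3, 4, 5, 6, 7
  1, 2, 2, 3, 4, 5, 6, 7, 8
  1, 2, 3, 4, 5, 6, 7, 8, 9

the unique w with this rank table is (1, 5, 2, 7, 8, 6, 9, 4, 3).

Rothe diagram D(w) (14 cells), 4 SE-corners (essential conditions):

[(2, 4, 1), (5, 6, 3), (7, 4, 2), (8, 3, 2)]
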